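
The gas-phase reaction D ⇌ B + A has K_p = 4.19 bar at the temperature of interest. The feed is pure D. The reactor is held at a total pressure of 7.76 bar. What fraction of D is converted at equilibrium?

X = 0.592

Take 1 mol D as basis and let X be its fractional conversion, so ξ = X.
At extent ξ: n_D = 1 − X; n_B = X; n_A = X.
Summing: n_T = 1 + X.
y_i = n_i/n_T, p_i = y_i·P. K_p = p_B p_A / (p_D).
This yields a degree-2 equation in X; solving on (0,1), X = 0.592.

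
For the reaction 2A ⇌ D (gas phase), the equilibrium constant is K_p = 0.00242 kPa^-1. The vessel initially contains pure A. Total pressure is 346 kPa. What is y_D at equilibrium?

Take 1 mol A as basis and let X be its fractional conversion, so ξ = 0.5X.
Moles: n_A = 1 − X; n_D = 0.5X.
Total moles n_T = 1 − 0.5X.
With p_i = (n_i/n_T)P, K_p = p_D / (p_A^2).
Equating to 0.00242 kPa^-1 and solving on 0 < X < 1: X = 0.520.
Then n_D = 0.26, n_T = 0.74, so y_D = 0.352.

y_D = 0.352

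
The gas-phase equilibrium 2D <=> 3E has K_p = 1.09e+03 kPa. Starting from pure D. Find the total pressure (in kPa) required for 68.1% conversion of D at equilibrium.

Basis: 1 mol D initially; let X = conversion of D. Extent ξ = 0.5X.
Moles: n_D = 1 − X; n_E = 1.5X.
n_T = Σnᵢ = 1 + 0.5X.
K_p = p_E^3 / (p_D^2) with p_i = (n_i/n_T)·P.
At X = 0.681: the mole-fraction product g(X) = Π y_i^ν_i = 7.814. Since K_p = g(X)·P^{1}, P = (K_p/g)^(1/1) = (1.09e+03/7.814)^(1/1) = 139 kPa.

P = 139 kPa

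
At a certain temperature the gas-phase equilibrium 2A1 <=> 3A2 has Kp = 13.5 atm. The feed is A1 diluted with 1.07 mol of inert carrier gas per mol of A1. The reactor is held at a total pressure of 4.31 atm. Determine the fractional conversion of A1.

X = 0.649

Let X = conversion of A1 (basis 1 mol A1); extent of reaction ξ = 0.5X.
Mole table: n_A1 = 1 − X; n_A2 = 1.5X; n_I = 1.07 (inert).
Total moles n_T = 2.07 + 0.5X.
y_i = n_i/n_T, p_i = y_i·P. Kp = p_A2^3 / (p_A1^2).
Equating to 13.5 atm and solving on 0 < X < 1: X = 0.649.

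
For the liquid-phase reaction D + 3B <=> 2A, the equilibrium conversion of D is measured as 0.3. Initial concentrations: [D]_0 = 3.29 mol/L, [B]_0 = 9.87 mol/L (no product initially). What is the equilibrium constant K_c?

K_c = 0.00513 (mol/L)^-2

Let X = conversion of D.
Concentrations: [D] = 3.29 − 3.29X; [B] = 9.87 − 9.87X; [A] = 6.58X.
At X = 0.3: [D] = 2.3, [B] = 6.91, [A] = 1.97.
K_c = [A]^2 / ([D] [B]^3) = 0.00513 (mol/L)^-2.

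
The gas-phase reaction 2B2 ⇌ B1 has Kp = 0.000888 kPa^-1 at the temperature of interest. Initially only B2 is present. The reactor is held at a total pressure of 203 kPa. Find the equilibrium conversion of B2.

X = 0.238

Basis: 1 mol B2 initially; let X = conversion of B2. Extent ξ = 0.5X.
At extent ξ: n_B2 = 1 − X; n_B1 = 0.5X.
Total moles n_T = 1 − 0.5X.
With p_i = (n_i/n_T)P, Kp = p_B1 / (p_B2^2).
Equating to 0.000888 kPa^-1 and solving on 0 < X < 1: X = 0.238.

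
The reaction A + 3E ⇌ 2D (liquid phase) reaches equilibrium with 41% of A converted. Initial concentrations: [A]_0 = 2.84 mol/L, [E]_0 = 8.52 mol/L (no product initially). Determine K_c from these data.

K_c = 0.0255 (mol/L)^-2

Let X = conversion of A.
Concentrations: [A] = 2.84 − 2.84X; [E] = 8.52 − 8.52X; [D] = 5.68X.
At X = 0.41: [A] = 1.68, [E] = 5.03, [D] = 2.33.
K_c = [D]^2 / ([A] [E]^3) = 0.0255 (mol/L)^-2.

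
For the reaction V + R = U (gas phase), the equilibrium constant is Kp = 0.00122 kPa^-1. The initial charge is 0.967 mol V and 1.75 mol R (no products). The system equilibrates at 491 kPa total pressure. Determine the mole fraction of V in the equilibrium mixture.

y_V = 0.288

Let X = conversion of V (basis 0.967 mol V); extent of reaction ξ = 0.967X.
Species balance: n_V = 0.967 − 0.967X; n_R = 1.75 − 0.967X; n_U = 0.967X.
n_T = Σnᵢ = 2.72 − 0.967X.
With p_i = (n_i/n_T)P, Kp = p_U / (p_V p_R).
This yields a degree-2 equation in X; solving on (0,1), X = 0.267.
Then n_V = 0.709, n_T = 2.46, so y_V = 0.288.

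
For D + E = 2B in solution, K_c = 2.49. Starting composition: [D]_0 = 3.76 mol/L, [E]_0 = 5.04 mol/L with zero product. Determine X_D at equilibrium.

Let X = conversion of D; extent ξ = 3.76·X mol/L.
Concentrations: [D] = 3.76 − 3.76X; [E] = 5.04 − 3.76X; [B] = 7.52X.
K_c = [B]^2 / ([D] [E]).
Setting equal to 2.49 and solving for X on (0,1) gives X = 0.506.

X = 0.506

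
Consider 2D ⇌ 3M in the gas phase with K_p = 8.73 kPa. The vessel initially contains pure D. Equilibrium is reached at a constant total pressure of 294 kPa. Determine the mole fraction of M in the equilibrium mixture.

Basis: 1 mol D initially; let X = conversion of D. Extent ξ = 0.5X.
Species balance: n_D = 1 − X; n_M = 1.5X.
Total moles n_T = 1 + 0.5X.
With p_i = (n_i/n_T)P, K_p = p_M^3 / (p_D^2).
This yields a degree-3 equation in X; solving on (0,1), X = 0.185.
Then n_M = 0.278, n_T = 1.09, so y_M = 0.255.

y_M = 0.255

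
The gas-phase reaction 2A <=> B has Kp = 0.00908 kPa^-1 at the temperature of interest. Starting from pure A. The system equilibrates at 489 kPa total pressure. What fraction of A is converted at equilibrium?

Basis: 1 mol A initially; let X = conversion of A. Extent ξ = 0.5X.
Mole table: n_A = 1 − X; n_B = 0.5X.
n_T = Σnᵢ = 1 − 0.5X.
With p_i = (n_i/n_T)P, Kp = p_B / (p_A^2).
This yields a degree-2 equation in X; solving on (0,1), X = 0.769.

X = 0.769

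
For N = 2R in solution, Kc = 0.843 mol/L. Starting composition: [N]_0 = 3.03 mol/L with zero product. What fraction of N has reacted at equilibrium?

X = 0.231

Let X = conversion of N; extent ξ = 3.03·X mol/L.
Concentrations: [N] = 3.03 − 3.03X; [R] = 6.06X.
Kc = [R]^2 / ([N]).
Equating to 0.843 mol/L: the physical root is X = 0.231.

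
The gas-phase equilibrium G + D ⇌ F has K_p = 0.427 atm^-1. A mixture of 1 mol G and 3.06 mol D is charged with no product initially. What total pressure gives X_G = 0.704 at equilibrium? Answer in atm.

Take 1 mol G as basis and let X be its fractional conversion, so ξ = X.
Mole table: n_G = 1 − X; n_D = 3.06 − X; n_F = X.
n_T = Σnᵢ = 4.06 − X.
K_p = p_F / (p_G p_D) with p_i = (n_i/n_T)·P.
At X = 0.704: the mole-fraction product g(X) = Π y_i^ν_i = 3.388. Since K_p = g(X)·P^{-1}, P = (g/K_p)^(1/1) = (3.388/0.427)^(1/1) = 7.93 atm.

P = 7.93 atm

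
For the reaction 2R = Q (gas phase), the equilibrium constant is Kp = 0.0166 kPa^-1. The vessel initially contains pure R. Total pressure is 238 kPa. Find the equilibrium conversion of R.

Take 1 mol R as basis and let X be its fractional conversion, so ξ = 0.5X.
Species balance: n_R = 1 − X; n_Q = 0.5X.
Summing: n_T = 1 − 0.5X.
y_i = n_i/n_T, p_i = y_i·P. Kp = p_Q / (p_R^2).
Equating to 0.0166 kPa^-1 and solving on 0 < X < 1: X = 0.756.

X = 0.756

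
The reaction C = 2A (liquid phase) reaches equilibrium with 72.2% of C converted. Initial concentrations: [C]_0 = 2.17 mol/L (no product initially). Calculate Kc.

Let X = conversion of C.
Concentrations: [C] = 2.17 − 2.17X; [A] = 4.34X.
At X = 0.722: [C] = 0.603, [A] = 3.13.
Kc = [A]^2 / ([C]) = 16.3 mol/L.

Kc = 16.3 mol/L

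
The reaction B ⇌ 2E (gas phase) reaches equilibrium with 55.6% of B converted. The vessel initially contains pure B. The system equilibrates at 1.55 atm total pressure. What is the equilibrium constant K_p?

Let X = conversion of B (basis 1 mol B); extent of reaction ξ = X.
Mole table: n_B = 1 − X; n_E = 2X.
n_T = Σnᵢ = 1 + X.
At X = 0.556: n_B = 0.444, n_E = 1.11, n_T = 1.56.
p_i = (n_i/n_T)·P. K_p = p_E^2 / (p_B) = 2.77 atm.

K_p = 2.77 atm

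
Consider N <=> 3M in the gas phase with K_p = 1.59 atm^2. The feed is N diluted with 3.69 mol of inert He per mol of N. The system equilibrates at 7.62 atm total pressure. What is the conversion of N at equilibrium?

Basis: 1 mol N initially; let X = conversion of N. Extent ξ = X.
Mole table: n_N = 1 − X; n_M = 3X; n_I = 3.69 (inert).
Summing: n_T = 4.69 + 2X.
y_i = n_i/n_T, p_i = y_i·P. K_p = p_M^3 / (p_N).
This yields a degree-3 equation in X; solving on (0,1), X = 0.272.

X = 0.272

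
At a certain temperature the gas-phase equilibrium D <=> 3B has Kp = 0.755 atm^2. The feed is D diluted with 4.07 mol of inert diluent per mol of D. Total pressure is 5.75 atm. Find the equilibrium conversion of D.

Basis: 1 mol D initially; let X = conversion of D. Extent ξ = X.
Mole table: n_D = 1 − X; n_B = 3X; n_I = 4.07 (inert).
Total moles n_T = 5.07 + 2X.
With p_i = (n_i/n_T)P, Kp = p_B^3 / (p_D).
Equating to 0.755 atm^2 and solving on 0 < X < 1: X = 0.269.

X = 0.269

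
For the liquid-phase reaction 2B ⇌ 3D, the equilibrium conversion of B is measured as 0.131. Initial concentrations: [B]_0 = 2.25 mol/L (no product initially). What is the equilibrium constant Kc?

Kc = 0.0226 mol/L

Let X = conversion of B.
Concentrations: [B] = 2.25 − 2.25X; [D] = 3.38X.
At X = 0.131: [B] = 1.96, [D] = 0.442.
Kc = [D]^3 / ([B]^2) = 0.0226 mol/L.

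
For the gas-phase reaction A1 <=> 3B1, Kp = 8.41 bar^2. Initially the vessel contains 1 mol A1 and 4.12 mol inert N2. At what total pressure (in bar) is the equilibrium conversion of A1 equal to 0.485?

Basis: 1 mol A1 initially; let X = conversion of A1. Extent ξ = X.
At extent ξ: n_A1 = 1 − X; n_B1 = 3X; n_I = 4.12 (inert).
Total moles n_T = 5.12 + 2X.
Kp = p_B1^3 / (p_A1) with p_i = (n_i/n_T)·P.
At X = 0.485: the mole-fraction product g(X) = Π y_i^ν_i = 0.1613. Since Kp = g(X)·P^{2}, P = (Kp/g)^(1/2) = (8.41/0.1613)^(1/2) = 7.22 bar.

P = 7.22 bar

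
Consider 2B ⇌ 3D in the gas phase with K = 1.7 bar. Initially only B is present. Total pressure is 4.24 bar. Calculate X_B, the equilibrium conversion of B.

X = 0.379

Let X = conversion of B (basis 1 mol B); extent of reaction ξ = 0.5X.
Mole table: n_B = 1 − X; n_D = 1.5X.
n_T = Σnᵢ = 1 + 0.5X.
y_i = n_i/n_T, p_i = y_i·P. K = p_D^3 / (p_B^2).
Equating to 1.7 bar and solving on 0 < X < 1: X = 0.379.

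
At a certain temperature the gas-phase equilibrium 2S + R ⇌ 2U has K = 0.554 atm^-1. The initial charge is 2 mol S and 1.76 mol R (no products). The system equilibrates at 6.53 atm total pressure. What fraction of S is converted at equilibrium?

Basis: 2 mol S initially; let X = conversion of S. Extent ξ = X.
Moles: n_S = 2 − 2X; n_R = 1.76 − X; n_U = 2X.
Total moles n_T = 3.76 − X.
With p_i = (n_i/n_T)P, K = p_U^2 / (p_S^2 p_R).
Substituting and setting equal to 0.554 atm^-1 gives a polynomial in X; the root in (0,1) is X = 0.539.

X = 0.539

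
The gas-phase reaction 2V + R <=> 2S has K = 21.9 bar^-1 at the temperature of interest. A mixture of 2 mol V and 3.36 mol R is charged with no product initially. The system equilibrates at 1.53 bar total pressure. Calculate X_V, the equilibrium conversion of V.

Basis: 2 mol V initially; let X = conversion of V. Extent ξ = X.
Moles: n_V = 2 − 2X; n_R = 3.36 − X; n_S = 2X.
n_T = Σnᵢ = 5.36 − X.
With p_i = (n_i/n_T)P, K = p_S^2 / (p_V^2 p_R).
This yields a degree-3 equation in X; solving on (0,1), X = 0.812.

X = 0.812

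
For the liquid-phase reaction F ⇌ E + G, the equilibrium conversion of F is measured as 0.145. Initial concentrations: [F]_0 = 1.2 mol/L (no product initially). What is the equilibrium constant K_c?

K_c = 0.0295 mol/L

Let X = conversion of F.
Concentrations: [F] = 1.2 − 1.2X; [E] = 1.2X; [G] = 1.2X.
At X = 0.145: [F] = 1.03, [E] = 0.174, [G] = 0.174.
K_c = [E] [G] / ([F]) = 0.0295 mol/L.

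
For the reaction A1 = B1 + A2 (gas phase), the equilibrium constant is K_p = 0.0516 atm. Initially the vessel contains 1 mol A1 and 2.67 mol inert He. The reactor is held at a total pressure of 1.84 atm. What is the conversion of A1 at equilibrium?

X = 0.282

Basis: 1 mol A1 initially; let X = conversion of A1. Extent ξ = X.
Mole table: n_A1 = 1 − X; n_B1 = X; n_A2 = X; n_I = 2.67 (inert).
Summing: n_T = 3.67 + X.
With p_i = (n_i/n_T)P, K_p = p_B1 p_A2 / (p_A1).
Setting this equal to 0.0516 atm and taking the physical root (0 < X < 1) gives X = 0.282.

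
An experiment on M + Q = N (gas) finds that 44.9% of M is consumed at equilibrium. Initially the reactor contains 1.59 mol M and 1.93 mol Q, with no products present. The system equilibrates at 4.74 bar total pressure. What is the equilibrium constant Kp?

Basis: 1.59 mol M initially; let X = conversion of M. Extent ξ = 1.59X.
At extent ξ: n_M = 1.59 − 1.59X; n_Q = 1.93 − 1.59X; n_N = 1.59X.
n_T = Σnᵢ = 3.52 − 1.59X.
At X = 0.449: n_M = 0.876, n_Q = 1.22, n_N = 0.714, n_T = 2.81.
p_i = (n_i/n_T)·P. Kp = p_N / (p_M p_Q) = 0.397 bar^-1.

Kp = 0.397 bar^-1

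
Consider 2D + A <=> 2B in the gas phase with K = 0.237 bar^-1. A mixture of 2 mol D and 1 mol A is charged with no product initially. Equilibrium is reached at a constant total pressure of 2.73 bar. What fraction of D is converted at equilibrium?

Let X = conversion of D (basis 2 mol D); extent of reaction ξ = X.
Moles: n_D = 2 − 2X; n_A = 1 − X; n_B = 2X.
Summing: n_T = 3 − X.
Mole fractions y_i = n_i/n_T; K = p_B^2 / (p_D^2 p_A) with p_i = y_i·P.
Substituting and setting equal to 0.237 bar^-1 gives a polynomial in X; the root in (0,1) is X = 0.291.

X = 0.291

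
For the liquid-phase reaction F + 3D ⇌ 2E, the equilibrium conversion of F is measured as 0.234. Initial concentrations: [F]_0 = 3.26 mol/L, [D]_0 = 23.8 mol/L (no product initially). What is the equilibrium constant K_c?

K_c = 9.36e-05 (mol/L)^-2

Let X = conversion of F.
Concentrations: [F] = 3.26 − 3.26X; [D] = 23.8 − 9.78X; [E] = 6.52X.
At X = 0.234: [F] = 2.5, [D] = 21.5, [E] = 1.53.
K_c = [E]^2 / ([F] [D]^3) = 9.36e-05 (mol/L)^-2.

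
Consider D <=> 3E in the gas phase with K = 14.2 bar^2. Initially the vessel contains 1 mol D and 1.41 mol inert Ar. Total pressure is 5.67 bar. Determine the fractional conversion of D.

X = 0.461

Basis: 1 mol D initially; let X = conversion of D. Extent ξ = X.
Mole table: n_D = 1 − X; n_E = 3X; n_I = 1.41 (inert).
Total moles n_T = 2.41 + 2X.
With p_i = (n_i/n_T)P, K = p_E^3 / (p_D).
Setting this equal to 14.2 bar^2 and taking the physical root (0 < X < 1) gives X = 0.461.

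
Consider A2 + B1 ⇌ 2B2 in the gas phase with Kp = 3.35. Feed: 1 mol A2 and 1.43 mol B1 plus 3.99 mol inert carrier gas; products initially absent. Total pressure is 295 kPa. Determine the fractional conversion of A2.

Basis: 1 mol A2 initially; let X = conversion of A2. Extent ξ = X.
Species balance: n_A2 = 1 − X; n_B1 = 1.43 − X; n_B2 = 2X; n_I = 3.99 (inert).
n_T stays at 6.42 (no change in mole number).
y_i = n_i/n_T, p_i = y_i·P. Kp = p_B2^2 / (p_A2 p_B1).
Setting this equal to 3.35 and taking the physical root (0 < X < 1) gives X = 0.563.

X = 0.563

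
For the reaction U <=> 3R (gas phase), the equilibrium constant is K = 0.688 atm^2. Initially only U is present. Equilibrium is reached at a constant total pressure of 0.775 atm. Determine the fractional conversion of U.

X = 0.438

Basis: 1 mol U initially; let X = conversion of U. Extent ξ = X.
At extent ξ: n_U = 1 − X; n_R = 3X.
Total moles n_T = 1 + 2X.
Mole fractions y_i = n_i/n_T; K = p_R^3 / (p_U) with p_i = y_i·P.
Equating to 0.688 atm^2 and solving on 0 < X < 1: X = 0.438.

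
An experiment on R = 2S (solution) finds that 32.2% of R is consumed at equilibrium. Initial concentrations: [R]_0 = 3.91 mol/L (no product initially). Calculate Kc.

Let X = conversion of R.
Concentrations: [R] = 3.91 − 3.91X; [S] = 7.82X.
At X = 0.322: [R] = 2.65, [S] = 2.52.
Kc = [S]^2 / ([R]) = 2.39 mol/L.

Kc = 2.39 mol/L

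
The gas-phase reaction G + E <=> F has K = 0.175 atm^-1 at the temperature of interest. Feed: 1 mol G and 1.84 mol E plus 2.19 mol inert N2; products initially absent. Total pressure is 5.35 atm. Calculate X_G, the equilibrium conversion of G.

X = 0.238

Basis: 1 mol G initially; let X = conversion of G. Extent ξ = X.
Mole table: n_G = 1 − X; n_E = 1.84 − X; n_F = X; n_I = 2.19 (inert).
Summing: n_T = 5.03 − X.
Mole fractions y_i = n_i/n_T; K = p_F / (p_G p_E) with p_i = y_i·P.
Substituting and setting equal to 0.175 atm^-1 gives a polynomial in X; the root in (0,1) is X = 0.238.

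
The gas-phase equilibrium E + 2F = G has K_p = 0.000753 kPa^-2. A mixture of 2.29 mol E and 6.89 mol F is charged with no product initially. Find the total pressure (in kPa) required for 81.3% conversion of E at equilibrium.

P = 131 kPa

Let X = conversion of E (basis 2.29 mol E); extent of reaction ξ = 2.29X.
Moles: n_E = 2.29 − 2.29X; n_F = 6.89 − 4.58X; n_G = 2.29X.
Total moles n_T = 9.18 − 4.58X.
K_p = p_G / (p_E p_F^2) with p_i = (n_i/n_T)·P.
At X = 0.813: the mole-fraction product g(X) = Π y_i^ν_i = 12.91. Since K_p = g(X)·P^{-2}, P = (g/K_p)^(1/2) = (12.91/0.000753)^(1/2) = 131 kPa.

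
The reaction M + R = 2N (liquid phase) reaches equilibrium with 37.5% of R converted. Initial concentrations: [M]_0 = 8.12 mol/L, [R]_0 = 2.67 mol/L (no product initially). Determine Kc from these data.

Let X = conversion of R.
Concentrations: [M] = 8.12 − 2.67X; [R] = 2.67 − 2.67X; [N] = 5.34X.
At X = 0.375: [M] = 7.12, [R] = 1.67, [N] = 2.
Kc = [N]^2 / ([M] [R]) = 0.338.

Kc = 0.338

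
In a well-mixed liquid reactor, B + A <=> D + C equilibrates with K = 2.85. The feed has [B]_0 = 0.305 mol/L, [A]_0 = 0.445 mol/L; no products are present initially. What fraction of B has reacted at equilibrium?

X = 0.737

Let X = conversion of B; extent ξ = 0.305·X mol/L.
Concentrations: [B] = 0.305 − 0.305X; [A] = 0.445 − 0.305X; [D] = 0.305X; [C] = 0.305X.
K = [D] [C] / ([B] [A]).
Equating to 2.85: the physical root is X = 0.737.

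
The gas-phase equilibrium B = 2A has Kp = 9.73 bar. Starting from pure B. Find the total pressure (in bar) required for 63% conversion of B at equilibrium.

P = 3.7 bar

Let X = conversion of B (basis 1 mol B); extent of reaction ξ = X.
Moles: n_B = 1 − X; n_A = 2X.
Summing: n_T = 1 + X.
Kp = p_A^2 / (p_B) with p_i = (n_i/n_T)·P.
At X = 0.63: the mole-fraction product g(X) = Π y_i^ν_i = 2.632. Since Kp = g(X)·P^{1}, P = (Kp/g)^(1/1) = (9.73/2.632)^(1/1) = 3.7 bar.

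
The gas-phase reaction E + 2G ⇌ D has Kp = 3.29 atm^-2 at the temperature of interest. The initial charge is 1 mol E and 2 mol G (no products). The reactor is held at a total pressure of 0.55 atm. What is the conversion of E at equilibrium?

X = 0.261

Take 1 mol E as basis and let X be its fractional conversion, so ξ = X.
Species balance: n_E = 1 − X; n_G = 2 − 2X; n_D = X.
Summing: n_T = 3 − 2X.
y_i = n_i/n_T, p_i = y_i·P. Kp = p_D / (p_E p_G^2).
Equating to 3.29 atm^-2 and solving on 0 < X < 1: X = 0.261.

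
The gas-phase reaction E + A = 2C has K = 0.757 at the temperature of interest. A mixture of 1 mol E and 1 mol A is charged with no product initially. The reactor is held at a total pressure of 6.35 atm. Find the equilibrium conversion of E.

Basis: 1 mol E initially; let X = conversion of E. Extent ξ = X.
Species balance: n_E = 1 − X; n_A = 1 − X; n_C = 2X.
Total moles n_T = 2 (Δν = 0, constant).
With p_i = (n_i/n_T)P, K = p_C^2 / (p_E p_A).
Substituting and setting equal to 0.757 gives a polynomial in X; the root in (0,1) is X = 0.303.

X = 0.303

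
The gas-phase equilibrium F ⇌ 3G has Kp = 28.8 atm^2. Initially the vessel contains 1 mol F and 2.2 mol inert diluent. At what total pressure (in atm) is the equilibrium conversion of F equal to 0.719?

Take 1 mol F as basis and let X be its fractional conversion, so ξ = X.
Mole table: n_F = 1 − X; n_G = 3X; n_I = 2.2 (inert).
Summing: n_T = 3.2 + 2X.
Kp = p_G^3 / (p_F) with p_i = (n_i/n_T)·P.
At X = 0.719: the mole-fraction product g(X) = Π y_i^ν_i = 1.66. Since Kp = g(X)·P^{2}, P = (Kp/g)^(1/2) = (28.8/1.66)^(1/2) = 4.16 atm.

P = 4.16 atm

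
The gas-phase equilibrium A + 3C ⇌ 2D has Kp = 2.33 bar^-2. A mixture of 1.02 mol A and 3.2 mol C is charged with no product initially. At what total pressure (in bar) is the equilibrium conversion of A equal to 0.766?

P = 7.03 bar

Let X = conversion of A (basis 1.02 mol A); extent of reaction ξ = 1.02X.
Mole table: n_A = 1.02 − 1.02X; n_C = 3.2 − 3.06X; n_D = 2.04X.
Total moles n_T = 4.22 − 2.04X.
Kp = p_D^2 / (p_A p_C^3) with p_i = (n_i/n_T)·P.
At X = 0.766: the mole-fraction product g(X) = Π y_i^ν_i = 115.2. Since Kp = g(X)·P^{-2}, P = (g/Kp)^(1/2) = (115.2/2.33)^(1/2) = 7.03 bar.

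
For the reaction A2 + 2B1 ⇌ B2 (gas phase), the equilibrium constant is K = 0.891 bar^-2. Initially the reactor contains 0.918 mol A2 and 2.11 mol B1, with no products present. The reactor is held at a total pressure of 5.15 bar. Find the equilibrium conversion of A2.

Basis: 0.918 mol A2 initially; let X = conversion of A2. Extent ξ = 0.918X.
Moles: n_A2 = 0.918 − 0.918X; n_B1 = 2.11 − 1.84X; n_B2 = 0.918X.
Total moles n_T = 3.03 − 1.84X.
With p_i = (n_i/n_T)P, K = p_B2 / (p_A2 p_B1^2).
Setting this equal to 0.891 bar^-2 and taking the physical root (0 < X < 1) gives X = 0.800.

X = 0.800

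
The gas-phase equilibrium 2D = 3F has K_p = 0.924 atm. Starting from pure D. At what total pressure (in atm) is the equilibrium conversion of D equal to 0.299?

P = 5.79 atm

Let X = conversion of D (basis 1 mol D); extent of reaction ξ = 0.5X.
Moles: n_D = 1 − X; n_F = 1.5X.
n_T = Σnᵢ = 1 + 0.5X.
K_p = p_F^3 / (p_D^2) with p_i = (n_i/n_T)·P.
At X = 0.299: the mole-fraction product g(X) = Π y_i^ν_i = 0.1597. Since K_p = g(X)·P^{1}, P = (K_p/g)^(1/1) = (0.924/0.1597)^(1/1) = 5.79 atm.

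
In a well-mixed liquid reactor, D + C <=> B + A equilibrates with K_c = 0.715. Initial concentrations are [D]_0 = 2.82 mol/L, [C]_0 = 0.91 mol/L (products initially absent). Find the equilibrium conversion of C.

X = 0.707

Let X = conversion of C; extent ξ = 0.91·X mol/L.
Concentrations: [D] = 2.82 − 0.91X; [C] = 0.91 − 0.91X; [B] = 0.91X; [A] = 0.91X.
K_c = [B] [A] / ([D] [C]).
This equals 0.715 at X = 0.707 (the root in 0 < X < 1).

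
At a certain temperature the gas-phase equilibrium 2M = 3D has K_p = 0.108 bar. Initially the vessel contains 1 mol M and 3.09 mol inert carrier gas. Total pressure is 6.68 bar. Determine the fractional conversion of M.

Take 1 mol M as basis and let X be its fractional conversion, so ξ = 0.5X.
Mole table: n_M = 1 − X; n_D = 1.5X; n_I = 3.09 (inert).
n_T = Σnᵢ = 4.09 + 0.5X.
y_i = n_i/n_T, p_i = y_i·P. K_p = p_D^3 / (p_M^2).
Setting this equal to 0.108 bar and taking the physical root (0 < X < 1) gives X = 0.229.

X = 0.229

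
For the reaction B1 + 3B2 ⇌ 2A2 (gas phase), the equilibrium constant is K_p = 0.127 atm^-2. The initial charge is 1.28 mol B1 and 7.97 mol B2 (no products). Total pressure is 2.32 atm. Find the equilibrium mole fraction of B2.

y_B2 = 0.761

Take 1.28 mol B1 as basis and let X be its fractional conversion, so ξ = 1.28X.
Mole table: n_B1 = 1.28 − 1.28X; n_B2 = 7.97 − 3.84X; n_A2 = 2.56X.
Total moles n_T = 9.25 − 2.56X.
With p_i = (n_i/n_T)P, K_p = p_A2^2 / (p_B1 p_B2^3).
This yields a degree-4 equation in X; solving on (0,1), X = 0.490.
Then n_B2 = 6.09, n_T = 8, so y_B2 = 0.761.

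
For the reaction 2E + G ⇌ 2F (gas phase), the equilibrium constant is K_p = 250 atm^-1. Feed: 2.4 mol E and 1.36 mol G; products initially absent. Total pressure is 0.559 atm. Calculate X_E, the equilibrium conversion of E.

X = 0.814

Take 2.4 mol E as basis and let X be its fractional conversion, so ξ = 1.2X.
Moles: n_E = 2.4 − 2.4X; n_G = 1.36 − 1.2X; n_F = 2.4X.
n_T = Σnᵢ = 3.76 − 1.2X.
y_i = n_i/n_T, p_i = y_i·P. K_p = p_F^2 / (p_E^2 p_G).
This yields a degree-3 equation in X; solving on (0,1), X = 0.814.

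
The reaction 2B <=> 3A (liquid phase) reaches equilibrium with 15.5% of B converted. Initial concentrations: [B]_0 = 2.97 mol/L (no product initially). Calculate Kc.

Let X = conversion of B.
Concentrations: [B] = 2.97 − 2.97X; [A] = 4.46X.
At X = 0.155: [B] = 2.51, [A] = 0.691.
Kc = [A]^3 / ([B]^2) = 0.0523 mol/L.

Kc = 0.0523 mol/L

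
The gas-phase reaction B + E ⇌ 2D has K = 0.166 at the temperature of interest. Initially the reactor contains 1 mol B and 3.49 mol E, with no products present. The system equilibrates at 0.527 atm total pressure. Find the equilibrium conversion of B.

Basis: 1 mol B initially; let X = conversion of B. Extent ξ = X.
Mole table: n_B = 1 − X; n_E = 3.49 − X; n_D = 2X.
Since Δν = 0, n_T = 4.49 throughout.
y_i = n_i/n_T, p_i = y_i·P. K = p_D^2 / (p_B p_E).
Substituting and setting equal to 0.166 gives a polynomial in X; the root in (0,1) is X = 0.303.

X = 0.303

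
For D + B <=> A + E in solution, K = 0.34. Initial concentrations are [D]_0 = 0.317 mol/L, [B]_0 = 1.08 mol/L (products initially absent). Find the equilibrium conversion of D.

Let X = conversion of D; extent ξ = 0.317·X mol/L.
Concentrations: [D] = 0.317 − 0.317X; [B] = 1.08 − 0.317X; [A] = 0.317X; [E] = 0.317X.
K = [A] [E] / ([D] [B]).
Solving K = 0.34 for X ∈ (0,1): X = 0.609.

X = 0.609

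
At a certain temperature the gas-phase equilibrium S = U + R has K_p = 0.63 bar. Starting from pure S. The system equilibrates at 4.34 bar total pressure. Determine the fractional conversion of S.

Take 1 mol S as basis and let X be its fractional conversion, so ξ = X.
Moles: n_S = 1 − X; n_U = X; n_R = X.
n_T = Σnᵢ = 1 + X.
With p_i = (n_i/n_T)P, K_p = p_U p_R / (p_S).
Substituting and setting equal to 0.63 bar gives a polynomial in X; the root in (0,1) is X = 0.356.

X = 0.356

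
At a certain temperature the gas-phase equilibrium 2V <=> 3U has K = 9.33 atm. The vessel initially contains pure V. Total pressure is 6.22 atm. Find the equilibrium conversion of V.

X = 0.511

Take 1 mol V as basis and let X be its fractional conversion, so ξ = 0.5X.
Species balance: n_V = 1 − X; n_U = 1.5X.
n_T = Σnᵢ = 1 + 0.5X.
Mole fractions y_i = n_i/n_T; K = p_U^3 / (p_V^2) with p_i = y_i·P.
Setting this equal to 9.33 atm and taking the physical root (0 < X < 1) gives X = 0.511.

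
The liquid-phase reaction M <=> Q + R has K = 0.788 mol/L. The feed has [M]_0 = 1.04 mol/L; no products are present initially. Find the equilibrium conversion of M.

Let X = conversion of M; extent ξ = 1.04·X mol/L.
Concentrations: [M] = 1.04 − 1.04X; [Q] = 1.04X; [R] = 1.04X.
K = [Q] [R] / ([M]).
Solving K = 0.788 for X ∈ (0,1): X = 0.570.

X = 0.570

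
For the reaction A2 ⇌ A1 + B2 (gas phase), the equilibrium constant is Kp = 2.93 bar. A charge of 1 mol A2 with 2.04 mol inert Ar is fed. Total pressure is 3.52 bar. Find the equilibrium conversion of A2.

X = 0.800

Let X = conversion of A2 (basis 1 mol A2); extent of reaction ξ = X.
At extent ξ: n_A2 = 1 − X; n_A1 = X; n_B2 = X; n_I = 2.04 (inert).
Total moles n_T = 3.04 + X.
With p_i = (n_i/n_T)P, Kp = p_A1 p_B2 / (p_A2).
This yields a degree-2 equation in X; solving on (0,1), X = 0.800.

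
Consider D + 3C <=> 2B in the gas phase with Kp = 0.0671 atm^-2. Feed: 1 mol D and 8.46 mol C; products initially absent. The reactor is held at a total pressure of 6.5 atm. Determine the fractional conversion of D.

Take 1 mol D as basis and let X be its fractional conversion, so ξ = X.
Species balance: n_D = 1 − X; n_C = 8.46 − 3X; n_B = 2X.
Summing: n_T = 9.46 − 2X.
y_i = n_i/n_T, p_i = y_i·P. Kp = p_B^2 / (p_D p_C^3).
This yields a degree-4 equation in X; solving on (0,1), X = 0.772.

X = 0.772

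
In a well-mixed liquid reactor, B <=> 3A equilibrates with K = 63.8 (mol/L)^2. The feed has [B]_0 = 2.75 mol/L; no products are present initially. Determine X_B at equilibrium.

Let X = conversion of B; extent ξ = 2.75·X mol/L.
Concentrations: [B] = 2.75 − 2.75X; [A] = 8.25X.
K = [A]^3 / ([B]).
Solving K = 63.8 for X ∈ (0,1): X = 0.528.

X = 0.528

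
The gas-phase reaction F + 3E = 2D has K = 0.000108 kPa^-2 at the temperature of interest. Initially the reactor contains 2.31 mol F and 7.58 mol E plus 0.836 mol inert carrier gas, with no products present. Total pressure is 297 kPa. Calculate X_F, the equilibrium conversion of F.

X = 0.570

Take 2.31 mol F as basis and let X be its fractional conversion, so ξ = 2.31X.
At extent ξ: n_F = 2.31 − 2.31X; n_E = 7.58 − 6.93X; n_D = 4.62X; n_I = 0.836 (inert).
n_T = Σnᵢ = 10.7 − 4.62X.
y_i = n_i/n_T, p_i = y_i·P. K = p_D^2 / (p_F p_E^3).
Setting this equal to 0.000108 kPa^-2 and taking the physical root (0 < X < 1) gives X = 0.570.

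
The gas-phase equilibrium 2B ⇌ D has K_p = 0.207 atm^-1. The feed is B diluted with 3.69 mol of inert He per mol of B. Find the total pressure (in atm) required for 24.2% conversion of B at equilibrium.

P = 4.65 atm

Let X = conversion of B (basis 1 mol B); extent of reaction ξ = 0.5X.
At extent ξ: n_B = 1 − X; n_D = 0.5X; n_I = 3.69 (inert).
n_T = Σnᵢ = 4.69 − 0.5X.
K_p = p_D / (p_B^2) with p_i = (n_i/n_T)·P.
At X = 0.242: the mole-fraction product g(X) = Π y_i^ν_i = 0.9622. Since K_p = g(X)·P^{-1}, P = (g/K_p)^(1/1) = (0.9622/0.207)^(1/1) = 4.65 atm.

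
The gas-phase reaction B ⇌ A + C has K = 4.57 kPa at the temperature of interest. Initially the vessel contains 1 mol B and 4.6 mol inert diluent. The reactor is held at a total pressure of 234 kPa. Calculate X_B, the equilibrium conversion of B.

X = 0.286

Basis: 1 mol B initially; let X = conversion of B. Extent ξ = X.
At extent ξ: n_B = 1 − X; n_A = X; n_C = X; n_I = 4.6 (inert).
Total moles n_T = 5.6 + X.
Mole fractions y_i = n_i/n_T; K = p_A p_C / (p_B) with p_i = y_i·P.
Equating to 4.57 kPa and solving on 0 < X < 1: X = 0.286.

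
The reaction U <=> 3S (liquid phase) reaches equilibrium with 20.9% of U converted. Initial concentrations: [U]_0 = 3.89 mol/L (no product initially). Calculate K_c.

Let X = conversion of U.
Concentrations: [U] = 3.89 − 3.89X; [S] = 11.7X.
At X = 0.209: [U] = 3.08, [S] = 2.44.
K_c = [S]^3 / ([U]) = 4.72 (mol/L)^2.

K_c = 4.72 (mol/L)^2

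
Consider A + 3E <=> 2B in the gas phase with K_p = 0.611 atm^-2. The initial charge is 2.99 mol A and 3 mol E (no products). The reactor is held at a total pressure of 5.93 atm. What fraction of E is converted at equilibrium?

X = 0.689

Basis: 3 mol E initially; let X = conversion of E. Extent ξ = X.
At extent ξ: n_A = 2.99 − X; n_E = 3 − 3X; n_B = 2X.
Summing: n_T = 5.99 − 2X.
With p_i = (n_i/n_T)P, K_p = p_B^2 / (p_A p_E^3).
This yields a degree-4 equation in X; solving on (0,1), X = 0.689.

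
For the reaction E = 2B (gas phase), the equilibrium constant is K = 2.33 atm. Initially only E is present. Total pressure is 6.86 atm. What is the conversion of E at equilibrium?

X = 0.280

Let X = conversion of E (basis 1 mol E); extent of reaction ξ = X.
Mole table: n_E = 1 − X; n_B = 2X.
Total moles n_T = 1 + X.
With p_i = (n_i/n_T)P, K = p_B^2 / (p_E).
This yields a degree-2 equation in X; solving on (0,1), X = 0.280.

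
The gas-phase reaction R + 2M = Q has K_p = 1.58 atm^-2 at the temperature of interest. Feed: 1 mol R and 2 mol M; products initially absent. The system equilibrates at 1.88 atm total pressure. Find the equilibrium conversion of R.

X = 0.554

Basis: 1 mol R initially; let X = conversion of R. Extent ξ = X.
Mole table: n_R = 1 − X; n_M = 2 − 2X; n_Q = X.
n_T = Σnᵢ = 3 − 2X.
Mole fractions y_i = n_i/n_T; K_p = p_Q / (p_R p_M^2) with p_i = y_i·P.
Equating to 1.58 atm^-2 and solving on 0 < X < 1: X = 0.554.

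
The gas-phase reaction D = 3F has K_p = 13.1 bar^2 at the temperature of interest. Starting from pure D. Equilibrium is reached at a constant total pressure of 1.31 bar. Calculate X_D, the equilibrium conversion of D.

X = 0.757

Basis: 1 mol D initially; let X = conversion of D. Extent ξ = X.
Moles: n_D = 1 − X; n_F = 3X.
Summing: n_T = 1 + 2X.
Mole fractions y_i = n_i/n_T; K_p = p_F^3 / (p_D) with p_i = y_i·P.
This yields a degree-3 equation in X; solving on (0,1), X = 0.757.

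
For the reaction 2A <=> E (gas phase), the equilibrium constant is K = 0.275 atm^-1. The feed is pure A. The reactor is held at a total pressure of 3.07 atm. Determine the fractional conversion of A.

X = 0.522

Let X = conversion of A (basis 1 mol A); extent of reaction ξ = 0.5X.
Moles: n_A = 1 − X; n_E = 0.5X.
n_T = Σnᵢ = 1 − 0.5X.
Mole fractions y_i = n_i/n_T; K = p_E / (p_A^2) with p_i = y_i·P.
Substituting and setting equal to 0.275 atm^-1 gives a polynomial in X; the root in (0,1) is X = 0.522.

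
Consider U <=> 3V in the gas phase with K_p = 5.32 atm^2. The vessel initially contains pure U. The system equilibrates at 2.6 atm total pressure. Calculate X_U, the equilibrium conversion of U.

X = 0.383

Take 1 mol U as basis and let X be its fractional conversion, so ξ = X.
Mole table: n_U = 1 − X; n_V = 3X.
n_T = Σnᵢ = 1 + 2X.
Mole fractions y_i = n_i/n_T; K_p = p_V^3 / (p_U) with p_i = y_i·P.
This yields a degree-3 equation in X; solving on (0,1), X = 0.383.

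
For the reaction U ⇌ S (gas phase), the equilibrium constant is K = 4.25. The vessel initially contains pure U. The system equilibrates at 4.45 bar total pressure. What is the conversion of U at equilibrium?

Take 1 mol U as basis and let X be its fractional conversion, so ξ = X.
Species balance: n_U = 1 − X; n_S = X.
Since Δν = 0, n_T = 1 throughout.
y_i = n_i/n_T, p_i = y_i·P. K = p_S / (p_U).
Substituting and setting equal to 4.25 gives a polynomial in X; the root in (0,1) is X = 0.810.

X = 0.810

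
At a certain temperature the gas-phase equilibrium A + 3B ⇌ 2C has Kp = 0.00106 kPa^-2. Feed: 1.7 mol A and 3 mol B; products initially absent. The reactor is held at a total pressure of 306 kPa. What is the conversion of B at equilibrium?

X = 0.786

Take 3 mol B as basis and let X be its fractional conversion, so ξ = X.
Species balance: n_A = 1.7 − X; n_B = 3 − 3X; n_C = 2X.
Summing: n_T = 4.7 − 2X.
Mole fractions y_i = n_i/n_T; Kp = p_C^2 / (p_A p_B^3) with p_i = y_i·P.
This yields a degree-4 equation in X; solving on (0,1), X = 0.786.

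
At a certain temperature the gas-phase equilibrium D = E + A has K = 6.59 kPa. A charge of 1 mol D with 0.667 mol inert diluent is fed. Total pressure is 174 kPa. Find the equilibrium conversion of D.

Let X = conversion of D (basis 1 mol D); extent of reaction ξ = X.
Moles: n_D = 1 − X; n_E = X; n_A = X; n_I = 0.667 (inert).
n_T = Σnᵢ = 1.67 + X.
With p_i = (n_i/n_T)P, K = p_E p_A / (p_D).
Substituting and setting equal to 6.59 kPa gives a polynomial in X; the root in (0,1) is X = 0.235.

X = 0.235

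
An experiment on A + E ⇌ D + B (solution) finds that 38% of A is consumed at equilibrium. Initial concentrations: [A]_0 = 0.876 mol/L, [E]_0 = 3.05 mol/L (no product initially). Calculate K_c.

Let X = conversion of A.
Concentrations: [A] = 0.876 − 0.876X; [E] = 3.05 − 0.876X; [D] = 0.876X; [B] = 0.876X.
At X = 0.38: [A] = 0.543, [E] = 2.72, [D] = 0.333, [B] = 0.333.
K_c = [D] [B] / ([A] [E]) = 0.0751.

K_c = 0.0751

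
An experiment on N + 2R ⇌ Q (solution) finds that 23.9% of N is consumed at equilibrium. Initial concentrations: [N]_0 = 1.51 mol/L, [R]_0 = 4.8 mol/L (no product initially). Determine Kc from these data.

Kc = 0.0189 (mol/L)^-2

Let X = conversion of N.
Concentrations: [N] = 1.51 − 1.51X; [R] = 4.8 − 3.02X; [Q] = 1.51X.
At X = 0.239: [N] = 1.15, [R] = 4.08, [Q] = 0.361.
Kc = [Q] / ([N] [R]^2) = 0.0189 (mol/L)^-2.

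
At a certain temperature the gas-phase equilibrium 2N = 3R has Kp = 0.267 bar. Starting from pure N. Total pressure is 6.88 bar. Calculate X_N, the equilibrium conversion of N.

Basis: 1 mol N initially; let X = conversion of N. Extent ξ = 0.5X.
Mole table: n_N = 1 − X; n_R = 1.5X.
n_T = Σnᵢ = 1 + 0.5X.
y_i = n_i/n_T, p_i = y_i·P. Kp = p_R^3 / (p_N^2).
Equating to 0.267 bar and solving on 0 < X < 1: X = 0.201.

X = 0.201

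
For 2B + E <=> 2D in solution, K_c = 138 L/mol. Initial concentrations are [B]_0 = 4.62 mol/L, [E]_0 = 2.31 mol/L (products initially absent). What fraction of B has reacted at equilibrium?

X = 0.867

Let X = conversion of B; extent ξ = 4.62X/2 mol/L.
Concentrations: [B] = 4.62 − 4.62X; [E] = 2.31 − 2.31X; [D] = 4.62X.
K_c = [D]^2 / ([B]^2 [E]).
Setting equal to 138 and solving for X on (0,1) gives X = 0.867.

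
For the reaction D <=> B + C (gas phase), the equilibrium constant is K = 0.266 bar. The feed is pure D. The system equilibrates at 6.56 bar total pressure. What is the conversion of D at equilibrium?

X = 0.197

Take 1 mol D as basis and let X be its fractional conversion, so ξ = X.
Species balance: n_D = 1 − X; n_B = X; n_C = X.
n_T = Σnᵢ = 1 + X.
With p_i = (n_i/n_T)P, K = p_B p_C / (p_D).
Substituting and setting equal to 0.266 bar gives a polynomial in X; the root in (0,1) is X = 0.197.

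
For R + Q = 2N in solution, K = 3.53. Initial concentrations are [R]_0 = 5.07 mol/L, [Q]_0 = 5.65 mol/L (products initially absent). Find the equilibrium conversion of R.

X = 0.511

Let X = conversion of R; extent ξ = 5.07·X mol/L.
Concentrations: [R] = 5.07 − 5.07X; [Q] = 5.65 − 5.07X; [N] = 10.1X.
K = [N]^2 / ([R] [Q]).
Equating to 3.53: the physical root is X = 0.511.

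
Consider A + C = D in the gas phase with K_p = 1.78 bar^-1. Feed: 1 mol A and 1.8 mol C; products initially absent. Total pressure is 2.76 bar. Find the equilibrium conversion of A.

X = 0.719

Let X = conversion of A (basis 1 mol A); extent of reaction ξ = X.
Moles: n_A = 1 − X; n_C = 1.8 − X; n_D = X.
Summing: n_T = 2.8 − X.
Mole fractions y_i = n_i/n_T; K_p = p_D / (p_A p_C) with p_i = y_i·P.
Equating to 1.78 bar^-1 and solving on 0 < X < 1: X = 0.719.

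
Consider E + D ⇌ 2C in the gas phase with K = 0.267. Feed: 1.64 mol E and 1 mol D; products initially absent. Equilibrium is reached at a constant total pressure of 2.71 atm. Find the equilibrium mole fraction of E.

y_E = 0.522

Basis: 1 mol D initially; let X = conversion of D. Extent ξ = X.
Species balance: n_E = 1.64 − X; n_D = 1 − X; n_C = 2X.
n_T stays at 2.64 (no change in mole number).
With p_i = (n_i/n_T)P, K = p_C^2 / (p_E p_D).
Setting this equal to 0.267 and taking the physical root (0 < X < 1) gives X = 0.261.
Then n_E = 1.38, n_T = 2.64, so y_E = 0.522.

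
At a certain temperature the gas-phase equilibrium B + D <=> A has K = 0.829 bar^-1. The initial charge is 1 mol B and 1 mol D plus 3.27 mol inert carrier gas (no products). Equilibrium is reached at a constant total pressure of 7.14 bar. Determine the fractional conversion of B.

Let X = conversion of B (basis 1 mol B); extent of reaction ξ = X.
Species balance: n_B = 1 − X; n_D = 1 − X; n_A = X; n_I = 3.27 (inert).
n_T = Σnᵢ = 5.27 − X.
y_i = n_i/n_T, p_i = y_i·P. K = p_A / (p_B p_D).
Substituting and setting equal to 0.829 bar^-1 gives a polynomial in X; the root in (0,1) is X = 0.416.

X = 0.416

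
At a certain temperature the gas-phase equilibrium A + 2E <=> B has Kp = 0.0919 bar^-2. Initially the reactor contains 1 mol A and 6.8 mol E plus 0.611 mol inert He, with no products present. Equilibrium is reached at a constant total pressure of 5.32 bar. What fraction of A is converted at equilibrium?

X = 0.610

Basis: 1 mol A initially; let X = conversion of A. Extent ξ = X.
Species balance: n_A = 1 − X; n_E = 6.8 − 2X; n_B = X; n_I = 0.611 (inert).
Total moles n_T = 8.41 − 2X.
y_i = n_i/n_T, p_i = y_i·P. Kp = p_B / (p_A p_E^2).
This yields a degree-3 equation in X; solving on (0,1), X = 0.610.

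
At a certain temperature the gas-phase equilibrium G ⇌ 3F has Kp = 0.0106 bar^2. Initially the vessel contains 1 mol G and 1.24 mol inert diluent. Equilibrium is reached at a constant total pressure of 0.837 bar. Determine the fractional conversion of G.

X = 0.145

Basis: 1 mol G initially; let X = conversion of G. Extent ξ = X.
Species balance: n_G = 1 − X; n_F = 3X; n_I = 1.24 (inert).
n_T = Σnᵢ = 2.24 + 2X.
Mole fractions y_i = n_i/n_T; Kp = p_F^3 / (p_G) with p_i = y_i·P.
Equating to 0.0106 bar^2 and solving on 0 < X < 1: X = 0.145.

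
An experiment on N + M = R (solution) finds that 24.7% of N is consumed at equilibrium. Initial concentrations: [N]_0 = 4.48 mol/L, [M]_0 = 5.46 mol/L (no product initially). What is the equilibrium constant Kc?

Kc = 0.0753 L/mol

Let X = conversion of N.
Concentrations: [N] = 4.48 − 4.48X; [M] = 5.46 − 4.48X; [R] = 4.48X.
At X = 0.247: [N] = 3.37, [M] = 4.35, [R] = 1.11.
Kc = [R] / ([N] [M]) = 0.0753 L/mol.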